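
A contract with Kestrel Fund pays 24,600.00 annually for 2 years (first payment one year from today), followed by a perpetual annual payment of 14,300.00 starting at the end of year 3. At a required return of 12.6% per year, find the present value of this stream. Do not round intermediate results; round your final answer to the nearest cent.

130763.31

PV of 2-year annuity: 24,600.00 × [1 − (1+0.126)^−2] / 0.126 = 41249.77521
Perpetuity value at year 2: 14,300.00 / 0.126 = 113492.06349
PV of perpetuity: 113492.06349 / (1+0.126)^2 = 89513.53562
Total PV = 41249.77521 + 89513.53562 = 130763.31084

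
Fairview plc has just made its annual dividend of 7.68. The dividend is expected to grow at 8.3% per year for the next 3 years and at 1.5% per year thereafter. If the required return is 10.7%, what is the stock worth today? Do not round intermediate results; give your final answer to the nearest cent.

D_1 = 8.31744
D_2 = 9.00779
D_3 = 9.75543
Terminal value at year 3: TV = D_3×(1+g_2)/(r−g_2) = 9.90177/0.092 = 107.62788
P_0 = D_1/(1+r)^1 + D_2/(1+r)^2 + D_3/(1+r)^3 + TV/(1+r)^3
    = 7.51350 + 7.35060 + 7.19124 + 79.33813 = 101.39346

101.39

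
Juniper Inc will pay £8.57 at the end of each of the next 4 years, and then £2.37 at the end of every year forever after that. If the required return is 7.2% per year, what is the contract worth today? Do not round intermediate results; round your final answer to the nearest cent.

£53.82

PV of 4-year annuity: £8.57 × [1 − (1+0.072)^−4] / 0.072 = 28.89782
Perpetuity value at year 4: £2.37 / 0.072 = 32.91667
PV of perpetuity: 32.91667 / (1+0.072)^4 = 24.92509
Total PV = 28.89782 + 24.92509 = 53.82291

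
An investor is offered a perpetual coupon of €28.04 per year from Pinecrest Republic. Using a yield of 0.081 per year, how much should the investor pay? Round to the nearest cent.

Level perpetuity: PV = C / r = €28.04 / 0.081 = €346.17

€346.17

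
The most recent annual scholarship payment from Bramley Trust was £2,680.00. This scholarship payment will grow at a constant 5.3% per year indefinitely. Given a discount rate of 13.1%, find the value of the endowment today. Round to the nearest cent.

£36180.00

D₁ = D₀ × (1 + g) = £2,680.00 × 1.053 = £2,822.0400
Growing perpetuity: P = D₁ / (r − g) = £2,822.0400 / (0.131 − 0.053) = £36,180.00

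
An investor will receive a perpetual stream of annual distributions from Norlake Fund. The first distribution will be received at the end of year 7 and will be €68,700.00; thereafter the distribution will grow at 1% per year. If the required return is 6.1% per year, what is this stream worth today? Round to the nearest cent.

Value at end of year 6: C₁ / (r − g) = €68,700.00 / (0.061 − 0.01) = €1,347,058.8235
Discount to today: PV = €1,347,058.8235 / (1 + 0.061)^6 = €1,347,058.8235 / 1.426567 = €944,265.79

€944265.79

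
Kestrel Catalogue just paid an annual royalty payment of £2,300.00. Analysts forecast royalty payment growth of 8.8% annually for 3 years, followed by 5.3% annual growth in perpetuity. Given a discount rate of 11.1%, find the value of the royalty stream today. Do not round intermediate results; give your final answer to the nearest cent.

D_1 = 2502.40000
D_2 = 2722.61120
D_3 = 2962.20099
Terminal value at year 3: TV = D_3×(1+g_2)/(r−g_2) = 3119.19764/0.058 = 53779.26962
P_0 = D_1/(1+r)^1 + D_2/(1+r)^2 + D_3/(1+r)^3 + TV/(1+r)^3
    = 2252.38524 + 2205.75620 + 2160.09248 + 39216.85143 = 45835.08535

£45835.09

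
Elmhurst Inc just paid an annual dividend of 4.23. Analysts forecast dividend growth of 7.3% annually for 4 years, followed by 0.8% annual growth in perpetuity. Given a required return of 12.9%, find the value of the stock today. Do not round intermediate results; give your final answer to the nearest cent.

43.67

D_1 = 4.53879
D_2 = 4.87012
D_3 = 5.22564
D_4 = 5.60711
Terminal value at year 4: TV = D_4×(1+g_2)/(r−g_2) = 5.65197/0.121 = 46.71049
P_0 = D_1/(1+r)^1 + D_2/(1+r)^2 + D_3/(1+r)^3 + D_4/(1+r)^4 + TV/(1+r)^4
    = 4.02019 + 3.82078 + 3.63126 + 3.45115 + 28.75005 = 43.67343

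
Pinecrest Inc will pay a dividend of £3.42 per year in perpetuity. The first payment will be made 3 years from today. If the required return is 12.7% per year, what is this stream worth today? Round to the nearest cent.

£21.20

Value at end of year 2: C / r = £3.42 / 0.127 = £26.9291
Discount to today: PV = £26.9291 / (1 + 0.127)^2 = £26.9291 / 1.270129 = £21.20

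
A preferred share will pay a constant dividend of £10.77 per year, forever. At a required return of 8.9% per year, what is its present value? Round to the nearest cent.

Level perpetuity: PV = C / r = £10.77 / 0.089 = £121.01

£121.01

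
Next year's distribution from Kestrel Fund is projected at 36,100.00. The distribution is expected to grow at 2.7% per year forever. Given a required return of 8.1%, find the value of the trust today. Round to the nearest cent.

668518.52

Growing perpetuity: P = D₁ / (r − g) = 36,100.0000 / (0.081 − 0.027) = 668,518.52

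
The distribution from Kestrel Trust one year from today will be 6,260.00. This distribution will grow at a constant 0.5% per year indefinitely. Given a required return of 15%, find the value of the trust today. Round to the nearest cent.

43172.41

Growing perpetuity: P = D₁ / (r − g) = 6,260.0000 / (0.15 − 0.005) = 43,172.41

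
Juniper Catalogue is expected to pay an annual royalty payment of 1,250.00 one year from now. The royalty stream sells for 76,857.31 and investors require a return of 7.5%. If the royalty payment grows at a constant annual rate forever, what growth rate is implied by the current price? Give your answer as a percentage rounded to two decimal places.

P = D₁/(r−g) ⇒ g = r − D₁/P = 0.075 − 1,250.00/76,857.31 = 0.058736

5.87%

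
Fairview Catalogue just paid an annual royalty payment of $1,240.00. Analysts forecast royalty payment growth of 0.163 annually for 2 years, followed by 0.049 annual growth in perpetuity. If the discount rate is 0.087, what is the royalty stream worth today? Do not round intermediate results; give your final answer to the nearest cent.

D_1 = 1442.12000
D_2 = 1677.18556
Terminal value at year 2: TV = D_2×(1+g_2)/(r−g_2) = 1759.36765/0.038 = 46299.14875
P_0 = D_1/(1+r)^1 + D_2/(1+r)^2 + TV/(1+r)^2
    = 1326.69733 + 1419.45630 + 39184.46468 = 41930.61831

$41930.62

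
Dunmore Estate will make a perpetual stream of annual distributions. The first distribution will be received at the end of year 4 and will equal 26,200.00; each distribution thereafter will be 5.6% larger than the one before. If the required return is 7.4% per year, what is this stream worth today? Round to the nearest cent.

Value at end of year 3: C₁ / (r − g) = 26,200.00 / (0.074 − 0.056) = 1,455,555.5556
Discount to today: PV = 1,455,555.5556 / (1 + 0.074)^3 = 1,455,555.5556 / 1.238833 = 1,174,940.68

1174940.68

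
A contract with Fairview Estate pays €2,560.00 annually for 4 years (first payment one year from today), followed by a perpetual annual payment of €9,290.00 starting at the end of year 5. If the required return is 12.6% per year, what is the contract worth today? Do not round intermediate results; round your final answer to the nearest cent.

PV of 4-year annuity: €2,560.00 × [1 − (1+0.126)^−4] / 0.126 = 7678.36881
Perpetuity value at year 4: €9,290.00 / 0.126 = 73730.15873
PV of perpetuity: 73730.15873 / (1+0.126)^4 = 45866.07816
Total PV = 7678.36881 + 45866.07816 = 53544.44697

€53544.45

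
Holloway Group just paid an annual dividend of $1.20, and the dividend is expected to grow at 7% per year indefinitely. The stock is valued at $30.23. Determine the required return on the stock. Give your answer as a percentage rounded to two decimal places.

D₁ = $1.20 × 1.07 = $1.2840
P = D₁/(r − g) ⇒ r = D₁/P + g = $1.2840/$30.23 + 0.07 = 0.042474 + 0.07 = 0.112474

11.25%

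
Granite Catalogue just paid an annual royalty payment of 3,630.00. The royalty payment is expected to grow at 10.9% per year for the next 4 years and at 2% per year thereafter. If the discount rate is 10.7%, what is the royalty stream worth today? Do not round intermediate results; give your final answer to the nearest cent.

57452.72

D_1 = 4025.67000
D_2 = 4464.46803
D_3 = 4951.09505
D_4 = 5490.76441
Terminal value at year 4: TV = D_4×(1+g_2)/(r−g_2) = 5600.57969/0.087 = 64374.47923
P_0 = D_1/(1+r)^1 + D_2/(1+r)^2 + D_3/(1+r)^3 + D_4/(1+r)^4 + TV/(1+r)^4
    = 3636.55827 + 3643.12838 + 3649.71036 + 3656.30424 + 42867.01523 = 57452.71648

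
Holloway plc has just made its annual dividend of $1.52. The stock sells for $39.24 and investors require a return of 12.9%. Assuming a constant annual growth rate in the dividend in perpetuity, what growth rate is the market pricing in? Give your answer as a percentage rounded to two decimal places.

P = D₀(1+g)/(r−g) ⇒ P(r−g) = D₀(1+g) ⇒ g(P+D₀) = P·r − D₀
g = (P·r − D₀)/(P + D₀) = ($39.24×0.129 − $1.52) / ($39.24 + $1.52) = 0.086898

8.69%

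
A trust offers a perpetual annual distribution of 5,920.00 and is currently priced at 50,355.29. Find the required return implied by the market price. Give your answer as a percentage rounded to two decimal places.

P = C/r ⇒ r = C/P = 5,920.00/50,355.29 = 0.117565

11.76%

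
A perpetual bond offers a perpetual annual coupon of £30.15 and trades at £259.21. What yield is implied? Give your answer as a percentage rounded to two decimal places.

11.63%

P = C/r ⇒ r = C/P = £30.15/£259.21 = 0.116315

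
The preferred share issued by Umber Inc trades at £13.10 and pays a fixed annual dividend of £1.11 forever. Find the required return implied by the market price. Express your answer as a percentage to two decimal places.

P = C/r ⇒ r = C/P = £1.11/£13.10 = 0.084733

8.47%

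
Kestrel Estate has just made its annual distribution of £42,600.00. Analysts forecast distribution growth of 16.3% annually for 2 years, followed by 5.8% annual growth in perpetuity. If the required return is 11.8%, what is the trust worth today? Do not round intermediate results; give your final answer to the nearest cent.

D_1 = 49543.80000
D_2 = 57619.43940
Terminal value at year 2: TV = D_2×(1+g_2)/(r−g_2) = 60961.36689/0.06 = 1016022.78142
P_0 = D_1/(1+r)^1 + D_2/(1+r)^2 + TV/(1+r)^2
    = 44314.66905 + 46098.35430 + 812867.64749 = 903280.67084

£903280.67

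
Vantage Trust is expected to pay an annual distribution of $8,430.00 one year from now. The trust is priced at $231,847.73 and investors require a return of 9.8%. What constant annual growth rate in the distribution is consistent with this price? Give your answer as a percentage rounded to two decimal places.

6.16%

P = D₁/(r−g) ⇒ g = r − D₁/P = 0.098 − $8,430.00/$231,847.73 = 0.061640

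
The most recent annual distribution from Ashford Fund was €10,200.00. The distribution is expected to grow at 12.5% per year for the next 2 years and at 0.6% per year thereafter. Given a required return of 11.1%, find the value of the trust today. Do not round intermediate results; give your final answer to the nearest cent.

D_1 = 11475.00000
D_2 = 12909.37500
Terminal value at year 2: TV = D_2×(1+g_2)/(r−g_2) = 12986.83125/0.105 = 123684.10714
P_0 = D_1/(1+r)^1 + D_2/(1+r)^2 + TV/(1+r)^2
    = 10328.53285 + 10458.68538 + 100204.16662 = 120991.38485

€120991.38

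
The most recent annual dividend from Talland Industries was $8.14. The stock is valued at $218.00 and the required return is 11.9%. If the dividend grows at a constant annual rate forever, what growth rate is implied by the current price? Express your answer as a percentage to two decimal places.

7.87%

P = D₀(1+g)/(r−g) ⇒ P(r−g) = D₀(1+g) ⇒ g(P+D₀) = P·r − D₀
g = (P·r − D₀)/(P + D₀) = ($218.00×0.119 − $8.14) / ($218.00 + $8.14) = 0.078721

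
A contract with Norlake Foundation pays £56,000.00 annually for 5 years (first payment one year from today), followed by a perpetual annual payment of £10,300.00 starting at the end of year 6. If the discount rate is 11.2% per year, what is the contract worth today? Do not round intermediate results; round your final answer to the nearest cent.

PV of 5-year annuity: £56,000.00 × [1 − (1+0.112)^−5] / 0.112 = 205933.15093
Perpetuity value at year 5: £10,300.00 / 0.112 = 91964.28571
PV of perpetuity: 91964.28571 / (1+0.112)^5 = 54087.29545
Total PV = 205933.15093 + 54087.29545 = 260020.44638

£260020.45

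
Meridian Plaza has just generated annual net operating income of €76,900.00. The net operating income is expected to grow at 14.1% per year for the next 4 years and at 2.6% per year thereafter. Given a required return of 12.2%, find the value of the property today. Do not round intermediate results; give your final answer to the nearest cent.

€1199813.79

D_1 = 87742.90000
D_2 = 100114.64890
D_3 = 114230.81439
D_4 = 130337.35922
Terminal value at year 4: TV = D_4×(1+g_2)/(r−g_2) = 133726.13056/0.096 = 1392980.52671
P_0 = D_1/(1+r)^1 + D_2/(1+r)^2 + D_3/(1+r)^3 + D_4/(1+r)^4 + TV/(1+r)^4
    = 78202.22816 + 79526.50832 + 80873.21390 + 82242.72465 + 878969.11970 = 1199813.79473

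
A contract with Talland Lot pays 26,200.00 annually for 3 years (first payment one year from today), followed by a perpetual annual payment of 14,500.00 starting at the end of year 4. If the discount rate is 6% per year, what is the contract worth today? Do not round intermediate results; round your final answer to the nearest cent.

PV of 3-year annuity: 26,200.00 × [1 − (1+0.06)^−3] / 0.06 = 70032.91308
Perpetuity value at year 3: 14,500.00 / 0.06 = 241666.66667
PV of perpetuity: 241666.66667 / (1+0.06)^3 = 202907.99340
Total PV = 70032.91308 + 202907.99340 = 272940.90648

272940.91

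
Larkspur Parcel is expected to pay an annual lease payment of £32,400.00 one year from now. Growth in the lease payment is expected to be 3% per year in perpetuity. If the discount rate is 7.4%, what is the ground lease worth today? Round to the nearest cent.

Growing perpetuity: P = D₁ / (r − g) = £32,400.0000 / (0.074 − 0.03) = £736,363.64

£736363.64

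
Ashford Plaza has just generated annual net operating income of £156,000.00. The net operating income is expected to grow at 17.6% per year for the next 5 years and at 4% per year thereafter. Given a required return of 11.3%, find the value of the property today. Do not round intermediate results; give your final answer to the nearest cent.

£3849702.34

D_1 = 183456.00000
D_2 = 215744.25600
D_3 = 253715.24506
D_4 = 298369.12819
D_5 = 350882.09475
Terminal value at year 5: TV = D_5×(1+g_2)/(r−g_2) = 364917.37854/0.073 = 4998868.19913
P_0 = D_1/(1+r)^1 + D_2/(1+r)^2 + D_3/(1+r)^3 + D_4/(1+r)^4 + D_5/(1+r)^5 + TV/(1+r)^5
    = 164830.18868 + 174160.19936 + 184018.32385 + 194434.45539 + 205440.17928 + 2926818.99248 = 3849702.33904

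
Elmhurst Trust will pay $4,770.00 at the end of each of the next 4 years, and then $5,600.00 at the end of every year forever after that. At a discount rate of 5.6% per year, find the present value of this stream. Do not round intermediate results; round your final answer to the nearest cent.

$97097.42

PV of 4-year annuity: $4,770.00 × [1 − (1+0.056)^−4] / 0.056 = 16681.07802
Perpetuity value at year 4: $5,600.00 / 0.056 = 100000.00000
PV of perpetuity: 100000.00000 / (1+0.056)^4 = 80416.34446
Total PV = 16681.07802 + 80416.34446 = 97097.42248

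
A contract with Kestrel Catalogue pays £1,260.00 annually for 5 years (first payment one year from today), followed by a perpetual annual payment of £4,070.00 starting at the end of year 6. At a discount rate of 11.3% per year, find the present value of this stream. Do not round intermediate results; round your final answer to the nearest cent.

PV of 5-year annuity: £1,260.00 × [1 − (1+0.113)^−5] / 0.113 = 4621.89931
Perpetuity value at year 5: £4,070.00 / 0.113 = 36017.69912
PV of perpetuity: 36017.69912 / (1+0.113)^5 = 21088.23070
Total PV = 4621.89931 + 21088.23070 = 25710.13001

£25710.13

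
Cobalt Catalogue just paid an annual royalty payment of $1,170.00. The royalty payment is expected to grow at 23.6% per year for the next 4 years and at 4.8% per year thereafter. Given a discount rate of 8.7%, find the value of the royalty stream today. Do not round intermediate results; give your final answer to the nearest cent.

D_1 = 1446.12000
D_2 = 1787.40432
D_3 = 2209.23174
D_4 = 2730.61043
Terminal value at year 4: TV = D_4×(1+g_2)/(r−g_2) = 2861.67973/0.039 = 73376.40335
P_0 = D_1/(1+r)^1 + D_2/(1+r)^2 + D_3/(1+r)^3 + D_4/(1+r)^4 + TV/(1+r)^4
    = 1330.37718 + 1512.73799 + 1720.09583 + 1955.87713 + 52557.92902 = 59077.01715

$59077.02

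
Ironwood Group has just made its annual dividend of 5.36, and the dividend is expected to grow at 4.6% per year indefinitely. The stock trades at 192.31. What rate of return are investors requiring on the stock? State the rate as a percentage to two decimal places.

D₁ = 5.36 × 1.046 = 5.6066
P = D₁/(r − g) ⇒ r = D₁/P + g = 5.6066/192.31 + 0.046 = 0.029154 + 0.046 = 0.075154

7.52%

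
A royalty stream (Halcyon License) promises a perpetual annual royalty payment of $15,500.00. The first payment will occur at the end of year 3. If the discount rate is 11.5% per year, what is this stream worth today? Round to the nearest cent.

Value at end of year 2: C / r = $15,500.00 / 0.115 = $134,782.6087
Discount to today: PV = $134,782.6087 / (1 + 0.115)^2 = $134,782.6087 / 1.243225 = $108,413.69

$108413.69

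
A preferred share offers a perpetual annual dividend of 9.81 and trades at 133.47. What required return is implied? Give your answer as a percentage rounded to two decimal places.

P = C/r ⇒ r = C/P = 9.81/133.47 = 0.073500

7.35%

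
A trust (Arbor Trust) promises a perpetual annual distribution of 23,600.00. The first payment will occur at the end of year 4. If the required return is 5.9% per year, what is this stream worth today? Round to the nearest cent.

Value at end of year 3: C / r = 23,600.00 / 0.059 = 400,000.0000
Discount to today: PV = 400,000.0000 / (1 + 0.059)^3 = 400,000.0000 / 1.187648 = 336,800.02

336800.02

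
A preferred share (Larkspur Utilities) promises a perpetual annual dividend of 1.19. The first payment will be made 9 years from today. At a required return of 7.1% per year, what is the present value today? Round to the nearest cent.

9.68

Value at end of year 8: C / r = 1.19 / 0.071 = 16.7606
Discount to today: PV = 16.7606 / (1 + 0.071)^8 = 16.7606 / 1.731075 = 9.68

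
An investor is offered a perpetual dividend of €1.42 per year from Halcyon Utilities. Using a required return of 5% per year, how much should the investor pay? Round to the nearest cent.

Level perpetuity: PV = C / r = €1.42 / 0.05 = €28.40

€28.40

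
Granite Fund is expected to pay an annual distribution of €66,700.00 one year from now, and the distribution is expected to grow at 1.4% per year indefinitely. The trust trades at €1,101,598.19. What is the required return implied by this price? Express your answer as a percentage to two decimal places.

7.45%

P = D₁/(r − g) ⇒ r = D₁/P + g = €66,700.0000/€1,101,598.19 + 0.014 = 0.060548 + 0.014 = 0.074548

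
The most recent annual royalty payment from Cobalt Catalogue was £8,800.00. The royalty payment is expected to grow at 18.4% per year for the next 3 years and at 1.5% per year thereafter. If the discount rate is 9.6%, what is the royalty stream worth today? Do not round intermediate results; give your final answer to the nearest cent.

£169894.05

D_1 = 10419.20000
D_2 = 12336.33280
D_3 = 14606.21804
Terminal value at year 3: TV = D_3×(1+g_2)/(r−g_2) = 14825.31131/0.081 = 183028.53464
P_0 = D_1/(1+r)^1 + D_2/(1+r)^2 + D_3/(1+r)^3 + TV/(1+r)^3
    = 9506.56934 + 10269.87053 + 11094.45868 + 139023.15501 = 169894.05356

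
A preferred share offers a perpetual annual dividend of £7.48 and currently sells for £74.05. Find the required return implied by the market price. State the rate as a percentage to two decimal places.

10.10%

P = C/r ⇒ r = C/P = £7.48/£74.05 = 0.101013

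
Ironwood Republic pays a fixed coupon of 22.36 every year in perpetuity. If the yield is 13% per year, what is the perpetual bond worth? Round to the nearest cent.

Level perpetuity: PV = C / r = 22.36 / 0.13 = 172.00

172.00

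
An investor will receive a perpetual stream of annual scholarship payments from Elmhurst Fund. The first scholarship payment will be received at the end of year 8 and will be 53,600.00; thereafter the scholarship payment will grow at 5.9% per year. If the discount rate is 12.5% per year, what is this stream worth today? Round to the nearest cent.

356084.60

Value at end of year 7: C₁ / (r − g) = 53,600.00 / (0.125 − 0.059) = 812,121.2121
Discount to today: PV = 812,121.2121 / (1 + 0.125)^7 = 812,121.2121 / 2.280697 = 356,084.60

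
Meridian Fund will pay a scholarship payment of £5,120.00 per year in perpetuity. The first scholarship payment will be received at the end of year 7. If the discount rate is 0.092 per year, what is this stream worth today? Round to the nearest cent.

£32820.58

Value at end of year 6: C / r = £5,120.00 / 0.092 = £55,652.1739
Discount to today: PV = £55,652.1739 / (1 + 0.092)^6 = £55,652.1739 / 1.695649 = £32,820.58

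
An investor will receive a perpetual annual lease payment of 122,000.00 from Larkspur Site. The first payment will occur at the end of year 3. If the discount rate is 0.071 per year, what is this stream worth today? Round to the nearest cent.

1498037.00

Value at end of year 2: C / r = 122,000.00 / 0.071 = 1,718,309.8592
Discount to today: PV = 1,718,309.8592 / (1 + 0.071)^2 = 1,718,309.8592 / 1.147041 = 1,498,037.00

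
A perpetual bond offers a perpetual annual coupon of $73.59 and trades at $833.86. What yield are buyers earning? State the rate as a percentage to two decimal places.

P = C/r ⇒ r = C/P = $73.59/$833.86 = 0.088252

8.83%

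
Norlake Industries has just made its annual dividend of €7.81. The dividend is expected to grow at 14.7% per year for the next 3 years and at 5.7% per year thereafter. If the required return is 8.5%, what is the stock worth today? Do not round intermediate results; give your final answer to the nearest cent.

€374.52

D_1 = 8.95807
D_2 = 10.27491
D_3 = 11.78532
Terminal value at year 3: TV = D_3×(1+g_2)/(r−g_2) = 12.45708/0.028 = 444.89574
P_0 = D_1/(1+r)^1 + D_2/(1+r)^2 + D_3/(1+r)^3 + TV/(1+r)^3
    = 8.25629 + 8.72807 + 9.22682 + 348.31247 = 374.52365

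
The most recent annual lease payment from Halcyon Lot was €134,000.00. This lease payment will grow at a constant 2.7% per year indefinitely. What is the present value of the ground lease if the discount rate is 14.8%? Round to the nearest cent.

D₁ = D₀ × (1 + g) = €134,000.00 × 1.027 = €137,618.0000
Growing perpetuity: P = D₁ / (r − g) = €137,618.0000 / (0.148 − 0.027) = €1,137,338.84

€1137338.84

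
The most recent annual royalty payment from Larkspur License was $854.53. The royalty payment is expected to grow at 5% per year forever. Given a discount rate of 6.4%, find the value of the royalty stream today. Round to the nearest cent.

$64089.75

D₁ = D₀ × (1 + g) = $854.53 × 1.05 = $897.2565
Growing perpetuity: P = D₁ / (r − g) = $897.2565 / (0.064 − 0.05) = $64,089.75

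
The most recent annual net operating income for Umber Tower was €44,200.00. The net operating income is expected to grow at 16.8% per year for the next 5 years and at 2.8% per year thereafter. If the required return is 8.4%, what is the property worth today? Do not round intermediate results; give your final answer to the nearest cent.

D_1 = 51625.60000
D_2 = 60298.70080
D_3 = 70428.88253
D_4 = 82260.93480
D_5 = 96080.77185
Terminal value at year 5: TV = D_5×(1+g_2)/(r−g_2) = 98771.03346/0.056 = 1763768.45461
P_0 = D_1/(1+r)^1 + D_2/(1+r)^2 + D_3/(1+r)^3 + D_4/(1+r)^4 + D_5/(1+r)^5 + TV/(1+r)^5
    = 47625.09225 + 51315.59755 + 55292.08297 + 59576.70933 + 64193.35470 + 1178406.58275 = 1456409.41956

€1456409.42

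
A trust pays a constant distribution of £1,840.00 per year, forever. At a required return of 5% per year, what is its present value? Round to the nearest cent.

£36800.00

Level perpetuity: PV = C / r = £1,840.00 / 0.05 = £36,800.00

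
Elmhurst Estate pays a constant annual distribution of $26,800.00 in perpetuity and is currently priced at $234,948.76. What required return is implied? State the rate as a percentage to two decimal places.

P = C/r ⇒ r = C/P = $26,800.00/$234,948.76 = 0.114067

11.41%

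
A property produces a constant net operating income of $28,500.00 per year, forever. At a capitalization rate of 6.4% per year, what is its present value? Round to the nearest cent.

$445312.50

Level perpetuity: PV = C / r = $28,500.00 / 0.064 = $445,312.50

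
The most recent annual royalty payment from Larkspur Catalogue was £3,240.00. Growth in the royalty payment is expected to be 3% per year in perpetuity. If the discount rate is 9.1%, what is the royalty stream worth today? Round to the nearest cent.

D₁ = D₀ × (1 + g) = £3,240.00 × 1.03 = £3,337.2000
Growing perpetuity: P = D₁ / (r − g) = £3,337.2000 / (0.091 − 0.03) = £54,708.20

£54708.20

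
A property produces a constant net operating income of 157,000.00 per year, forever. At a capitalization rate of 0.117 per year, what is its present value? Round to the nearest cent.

1341880.34

Level perpetuity: PV = C / r = 157,000.00 / 0.117 = 1,341,880.34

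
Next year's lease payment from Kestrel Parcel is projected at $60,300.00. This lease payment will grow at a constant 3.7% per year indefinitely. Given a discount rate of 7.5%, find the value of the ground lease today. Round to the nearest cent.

Growing perpetuity: P = D₁ / (r − g) = $60,300.0000 / (0.075 − 0.037) = $1,586,842.11

$1586842.11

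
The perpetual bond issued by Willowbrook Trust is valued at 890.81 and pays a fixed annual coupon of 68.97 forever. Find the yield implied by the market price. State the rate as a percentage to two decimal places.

7.74%

P = C/r ⇒ r = C/P = 68.97/890.81 = 0.077424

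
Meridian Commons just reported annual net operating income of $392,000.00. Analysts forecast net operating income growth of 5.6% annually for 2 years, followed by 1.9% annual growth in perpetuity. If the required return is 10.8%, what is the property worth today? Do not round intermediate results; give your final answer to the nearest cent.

D_1 = 413952.00000
D_2 = 437133.31200
Terminal value at year 2: TV = D_2×(1+g_2)/(r−g_2) = 445438.84493/0.089 = 5004930.84189
P_0 = D_1/(1+r)^1 + D_2/(1+r)^2 + TV/(1+r)^2
    = 373602.88809 + 356069.17854 + 4076792.05539 = 4806464.12201

$4806464.12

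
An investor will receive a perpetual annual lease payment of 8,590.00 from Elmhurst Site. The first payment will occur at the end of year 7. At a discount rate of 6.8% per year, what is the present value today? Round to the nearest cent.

Value at end of year 6: C / r = 8,590.00 / 0.068 = 126,323.5294
Discount to today: PV = 126,323.5294 / (1 + 0.068)^6 = 126,323.5294 / 1.483978 = 85,124.92

85124.92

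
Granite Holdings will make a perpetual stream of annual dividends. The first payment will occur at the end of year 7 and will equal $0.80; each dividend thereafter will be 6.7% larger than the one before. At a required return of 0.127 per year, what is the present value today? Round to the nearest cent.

Value at end of year 6: C₁ / (r − g) = $0.80 / (0.127 − 0.067) = $13.3333
Discount to today: PV = $13.3333 / (1 + 0.127)^6 = $13.3333 / 2.049007 = $6.51

$6.51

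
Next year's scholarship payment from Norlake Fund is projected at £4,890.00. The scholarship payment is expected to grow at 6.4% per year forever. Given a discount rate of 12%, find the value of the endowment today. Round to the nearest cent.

Growing perpetuity: P = D₁ / (r − g) = £4,890.0000 / (0.12 − 0.064) = £87,321.43

£87321.43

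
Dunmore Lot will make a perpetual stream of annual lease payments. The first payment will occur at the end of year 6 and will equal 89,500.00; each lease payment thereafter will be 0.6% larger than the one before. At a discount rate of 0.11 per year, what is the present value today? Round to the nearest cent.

Value at end of year 5: C₁ / (r − g) = 89,500.00 / (0.11 − 0.006) = 860,576.9231
Discount to today: PV = 860,576.9231 / (1 + 0.11)^5 = 860,576.9231 / 1.685058 = 510,710.52

510710.52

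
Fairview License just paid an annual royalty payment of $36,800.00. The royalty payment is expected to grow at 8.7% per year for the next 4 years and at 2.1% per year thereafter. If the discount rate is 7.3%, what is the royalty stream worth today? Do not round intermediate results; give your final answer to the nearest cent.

$913073.05

D_1 = 40001.60000
D_2 = 43481.73920
D_3 = 47264.65051
D_4 = 51376.67510
Terminal value at year 4: TV = D_4×(1+g_2)/(r−g_2) = 52455.58528/0.052 = 1008761.25542
P_0 = D_1/(1+r)^1 + D_2/(1+r)^2 + D_3/(1+r)^3 + D_4/(1+r)^4 + TV/(1+r)^4
    = 37280.14911 + 37766.56299 + 38259.32336 + 38758.51304 + 761008.49650 = 913073.04502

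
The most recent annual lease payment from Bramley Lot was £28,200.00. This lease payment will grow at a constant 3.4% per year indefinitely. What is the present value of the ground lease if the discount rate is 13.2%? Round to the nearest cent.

£297538.78

D₁ = D₀ × (1 + g) = £28,200.00 × 1.034 = £29,158.8000
Growing perpetuity: P = D₁ / (r − g) = £29,158.8000 / (0.132 − 0.034) = £297,538.78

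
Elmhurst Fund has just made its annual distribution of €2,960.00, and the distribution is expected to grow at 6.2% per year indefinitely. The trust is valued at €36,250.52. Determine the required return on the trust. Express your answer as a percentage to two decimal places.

14.87%

D₁ = €2,960.00 × 1.062 = €3,143.5200
P = D₁/(r − g) ⇒ r = D₁/P + g = €3,143.5200/€36,250.52 + 0.062 = 0.086717 + 0.062 = 0.148717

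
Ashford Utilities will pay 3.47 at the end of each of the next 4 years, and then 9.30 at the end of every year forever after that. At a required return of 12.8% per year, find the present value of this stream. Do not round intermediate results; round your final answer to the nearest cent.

55.24

PV of 4-year annuity: 3.47 × [1 − (1+0.128)^−4] / 0.128 = 10.36445
Perpetuity value at year 4: 9.30 / 0.128 = 72.65625
PV of perpetuity: 72.65625 / (1+0.128)^4 = 44.87832
Total PV = 10.36445 + 44.87832 = 55.24277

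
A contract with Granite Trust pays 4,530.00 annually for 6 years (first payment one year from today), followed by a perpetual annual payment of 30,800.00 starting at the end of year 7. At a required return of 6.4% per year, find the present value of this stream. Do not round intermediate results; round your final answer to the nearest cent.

353679.55

PV of 6-year annuity: 4,530.00 × [1 − (1+0.064)^−6] / 0.064 = 21998.25497
Perpetuity value at year 6: 30,800.00 / 0.064 = 481250.00000
PV of perpetuity: 481250.00000 / (1+0.064)^6 = 331681.29070
Total PV = 21998.25497 + 331681.29070 = 353679.54567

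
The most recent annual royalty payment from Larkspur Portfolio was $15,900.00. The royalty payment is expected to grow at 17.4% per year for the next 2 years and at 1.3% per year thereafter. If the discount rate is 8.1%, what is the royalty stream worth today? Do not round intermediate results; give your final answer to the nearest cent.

$315393.12

D_1 = 18666.60000
D_2 = 21914.58840
Terminal value at year 2: TV = D_2×(1+g_2)/(r−g_2) = 22199.47805/0.068 = 326462.91249
P_0 = D_1/(1+r)^1 + D_2/(1+r)^2 + TV/(1+r)^2
    = 17267.90009 + 18753.48262 + 279371.73369 = 315393.11640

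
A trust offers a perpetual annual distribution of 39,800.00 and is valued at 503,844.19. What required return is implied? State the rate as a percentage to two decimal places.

7.90%

P = C/r ⇒ r = C/P = 39,800.00/503,844.19 = 0.078993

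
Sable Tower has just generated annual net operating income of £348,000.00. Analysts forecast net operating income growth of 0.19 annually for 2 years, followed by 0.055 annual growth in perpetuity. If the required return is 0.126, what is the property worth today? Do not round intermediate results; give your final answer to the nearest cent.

D_1 = 414120.00000
D_2 = 492802.80000
Terminal value at year 2: TV = D_2×(1+g_2)/(r−g_2) = 519906.95400/0.071 = 7322633.15493
P_0 = D_1/(1+r)^1 + D_2/(1+r)^2 + TV/(1+r)^2
    = 367779.75133 + 388683.75141 + 5775512.08078 = 6531975.58352

£6531975.58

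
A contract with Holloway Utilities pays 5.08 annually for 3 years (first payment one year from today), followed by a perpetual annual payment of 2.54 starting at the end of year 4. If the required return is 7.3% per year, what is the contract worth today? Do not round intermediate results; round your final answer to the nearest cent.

41.42

PV of 3-year annuity: 5.08 × [1 − (1+0.073)^−3] / 0.073 = 13.25879
Perpetuity value at year 3: 2.54 / 0.073 = 34.79452
PV of perpetuity: 34.79452 / (1+0.073)^3 = 28.16513
Total PV = 13.25879 + 28.16513 = 41.42392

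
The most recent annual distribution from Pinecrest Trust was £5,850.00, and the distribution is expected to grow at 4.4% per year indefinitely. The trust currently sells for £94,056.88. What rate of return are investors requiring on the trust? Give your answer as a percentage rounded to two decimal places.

D₁ = £5,850.00 × 1.044 = £6,107.4000
P = D₁/(r − g) ⇒ r = D₁/P + g = £6,107.4000/£94,056.88 + 0.044 = 0.064933 + 0.044 = 0.108933

10.89%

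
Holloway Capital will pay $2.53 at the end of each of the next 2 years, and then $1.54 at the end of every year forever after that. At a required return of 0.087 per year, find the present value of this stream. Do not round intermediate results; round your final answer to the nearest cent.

PV of 2-year annuity: $2.53 × [1 − (1+0.087)^−2] / 0.087 = 4.46873
Perpetuity value at year 2: $1.54 / 0.087 = 17.70115
PV of perpetuity: 17.70115 / (1+0.087)^2 = 14.98105
Total PV = 4.46873 + 14.98105 = 19.44978

$19.45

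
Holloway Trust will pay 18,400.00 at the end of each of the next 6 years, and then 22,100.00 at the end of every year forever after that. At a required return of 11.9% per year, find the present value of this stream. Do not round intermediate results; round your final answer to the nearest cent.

PV of 6-year annuity: 18,400.00 × [1 − (1+0.119)^−6] / 0.119 = 75864.63516
Perpetuity value at year 6: 22,100.00 / 0.119 = 185714.28571
PV of perpetuity: 185714.28571 / (1+0.119)^6 = 94594.26196
Total PV = 75864.63516 + 94594.26196 = 170458.89712

170458.90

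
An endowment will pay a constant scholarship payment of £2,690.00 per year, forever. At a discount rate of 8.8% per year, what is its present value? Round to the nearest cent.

£30568.18

Level perpetuity: PV = C / r = £2,690.00 / 0.088 = £30,568.18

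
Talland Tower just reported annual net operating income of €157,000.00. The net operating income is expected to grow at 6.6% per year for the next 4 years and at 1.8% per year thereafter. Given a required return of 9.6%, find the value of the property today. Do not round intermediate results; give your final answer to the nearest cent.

€2419932.90

D_1 = 167362.00000
D_2 = 178407.89200
D_3 = 190182.81287
D_4 = 202734.87852
Terminal value at year 4: TV = D_4×(1+g_2)/(r−g_2) = 206384.10633/0.078 = 2645950.08122
P_0 = D_1/(1+r)^1 + D_2/(1+r)^2 + D_3/(1+r)^3 + D_4/(1+r)^4 + TV/(1+r)^4
    = 152702.55474 + 148522.74029 + 144457.33681 + 140503.21263 + 1833747.05717 = 2419932.90165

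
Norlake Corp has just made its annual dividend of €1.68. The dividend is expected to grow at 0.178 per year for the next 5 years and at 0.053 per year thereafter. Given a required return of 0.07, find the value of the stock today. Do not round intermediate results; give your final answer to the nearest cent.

D_1 = 1.97904
D_2 = 2.33131
D_3 = 2.74628
D_4 = 3.23512
D_5 = 3.81097
Terminal value at year 5: TV = D_5×(1+g_2)/(r−g_2) = 4.01295/0.017 = 236.05608
P_0 = D_1/(1+r)^1 + D_2/(1+r)^2 + D_3/(1+r)^3 + D_4/(1+r)^4 + D_5/(1+r)^5 + TV/(1+r)^5
    = 1.84957 + 2.03626 + 2.24178 + 2.46806 + 2.71717 + 168.30472 = 179.61756

€179.62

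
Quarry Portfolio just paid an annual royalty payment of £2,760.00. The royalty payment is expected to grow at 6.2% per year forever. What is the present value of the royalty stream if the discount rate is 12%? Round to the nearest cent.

D₁ = D₀ × (1 + g) = £2,760.00 × 1.062 = £2,931.1200
Growing perpetuity: P = D₁ / (r − g) = £2,931.1200 / (0.12 − 0.062) = £50,536.55

£50536.55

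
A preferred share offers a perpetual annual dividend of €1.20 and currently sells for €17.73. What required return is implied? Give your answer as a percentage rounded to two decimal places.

6.77%

P = C/r ⇒ r = C/P = €1.20/€17.73 = 0.067682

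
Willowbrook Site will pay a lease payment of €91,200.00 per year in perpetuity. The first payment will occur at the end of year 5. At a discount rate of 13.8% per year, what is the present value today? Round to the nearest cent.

Value at end of year 4: C / r = €91,200.00 / 0.138 = €660,869.5652
Discount to today: PV = €660,869.5652 / (1 + 0.138)^4 = €660,869.5652 / 1.677139 = €394,045.80

€394045.80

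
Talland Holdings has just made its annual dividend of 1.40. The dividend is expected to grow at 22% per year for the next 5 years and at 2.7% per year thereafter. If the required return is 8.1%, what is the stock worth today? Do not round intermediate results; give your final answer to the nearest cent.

58.96

D_1 = 1.70800
D_2 = 2.08376
D_3 = 2.54219
D_4 = 3.10147
D_5 = 3.78379
Terminal value at year 5: TV = D_5×(1+g_2)/(r−g_2) = 3.88595/0.054 = 71.96211
P_0 = D_1/(1+r)^1 + D_2/(1+r)^2 + D_3/(1+r)^3 + D_4/(1+r)^4 + D_5/(1+r)^5 + TV/(1+r)^5
    = 1.58002 + 1.78318 + 2.01247 + 2.27125 + 2.56330 + 48.75009 = 58.96031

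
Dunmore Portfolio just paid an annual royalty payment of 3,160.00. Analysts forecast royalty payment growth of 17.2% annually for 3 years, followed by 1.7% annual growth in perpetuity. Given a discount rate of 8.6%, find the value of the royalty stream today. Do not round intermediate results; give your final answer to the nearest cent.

69602.22

D_1 = 3703.52000
D_2 = 4340.52544
D_3 = 5087.09582
Terminal value at year 3: TV = D_3×(1+g_2)/(r−g_2) = 5173.57644/0.069 = 74979.36876
P_0 = D_1/(1+r)^1 + D_2/(1+r)^2 + D_3/(1+r)^3 + TV/(1+r)^3
    = 3410.23941 + 3680.29520 + 3971.73663 + 58539.94419 = 69602.21543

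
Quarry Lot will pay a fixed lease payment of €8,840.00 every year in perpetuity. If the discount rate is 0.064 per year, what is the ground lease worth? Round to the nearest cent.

€138125.00

Level perpetuity: PV = C / r = €8,840.00 / 0.064 = €138,125.00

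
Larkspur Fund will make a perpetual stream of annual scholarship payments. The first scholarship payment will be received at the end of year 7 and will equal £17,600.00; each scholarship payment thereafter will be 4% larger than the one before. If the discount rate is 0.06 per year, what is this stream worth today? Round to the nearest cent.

Value at end of year 6: C₁ / (r − g) = £17,600.00 / (0.06 − 0.04) = £880,000.0000
Discount to today: PV = £880,000.0000 / (1 + 0.06)^6 = £880,000.0000 / 1.418519 = £620,365.28

£620365.28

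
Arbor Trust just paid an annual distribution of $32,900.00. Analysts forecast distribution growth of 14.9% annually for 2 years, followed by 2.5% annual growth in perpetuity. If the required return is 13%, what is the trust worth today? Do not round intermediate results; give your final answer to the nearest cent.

D_1 = 37802.10000
D_2 = 43434.61290
Terminal value at year 2: TV = D_2×(1+g_2)/(r−g_2) = 44520.47822/0.105 = 424004.55450
P_0 = D_1/(1+r)^1 + D_2/(1+r)^2 + TV/(1+r)^2
    = 33453.18584 + 34015.67304 + 332057.76059 = 399526.61947

$399526.62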